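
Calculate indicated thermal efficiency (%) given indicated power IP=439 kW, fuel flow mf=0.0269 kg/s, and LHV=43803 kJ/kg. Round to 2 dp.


eta_ith = (IP / (mf * LHV)) * 100
Denominator = 0.0269 * 43803 = 1178.3007 kW
eta_ith = (439 / 1178.3007) * 100 = 37.26%


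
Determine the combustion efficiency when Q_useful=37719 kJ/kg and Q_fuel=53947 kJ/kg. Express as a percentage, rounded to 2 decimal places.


Efficiency = (Q_useful / Q_fuel) * 100
Efficiency = (37719 / 53947) * 100
Efficiency = 0.6992 * 100 = 69.92%


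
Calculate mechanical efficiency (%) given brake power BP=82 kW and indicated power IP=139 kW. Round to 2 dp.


eta_mech = (BP / IP) * 100
Ratio = 82 / 139 = 0.5899
eta_mech = 0.5899 * 100 = 58.99%


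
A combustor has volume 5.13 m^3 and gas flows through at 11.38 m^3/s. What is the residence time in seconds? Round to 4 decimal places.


tau = V / Q_flow
tau = 5.13 / 11.38 = 0.4508 s


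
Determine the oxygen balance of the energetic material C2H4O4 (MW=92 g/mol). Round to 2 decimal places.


OB = -1600 * (2C + H/2 - O) / MW
Inner = 2*2 + 4/2 - 4 = 2.00
OB = -1600 * 2.00 / 92 = -34.78%


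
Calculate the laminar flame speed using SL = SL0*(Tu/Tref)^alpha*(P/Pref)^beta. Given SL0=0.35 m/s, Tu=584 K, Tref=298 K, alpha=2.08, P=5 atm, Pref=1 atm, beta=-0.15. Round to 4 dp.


SL = SL0 * (Tu/Tref)^alpha * (P/Pref)^beta
T ratio = 584/298 = 1.95973154
(T ratio)^alpha = 1.95973154^2.08 = 4.052928
(P/Pref)^beta = 5^(-0.15) = 0.785515
SL = 0.35 * 4.052928 * 0.785515 = 1.1143 m/s


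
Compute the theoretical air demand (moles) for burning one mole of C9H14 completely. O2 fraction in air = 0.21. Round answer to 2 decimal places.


Balanced combustion: C9H14 + 12.5 O2 -> 9 CO2 + 7 H2O
O2 needed = C + H/4 = 9 + 14/4 = 12.50 moles
Air moles = O2 / 0.21 = 12.50 / 0.21 = 59.52 moles air


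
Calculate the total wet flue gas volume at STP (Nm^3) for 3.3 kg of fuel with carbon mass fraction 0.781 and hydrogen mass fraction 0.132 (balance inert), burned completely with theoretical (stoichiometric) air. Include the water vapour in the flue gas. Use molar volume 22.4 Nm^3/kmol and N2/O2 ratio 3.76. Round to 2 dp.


Per kg fuel: CO2 = (C/12 kmol)*22.4 = (0.781/12)*22.4 = 1.45787 Nm^3
Per kg fuel: H2O = (H/2 kmol)*22.4 = (0.132/2)*22.4 = 1.47840 Nm^3
O2 needed per kg fuel = C/12 + H/4 = 0.781/12 + 0.132/4 = 0.09808333 kmol
Per kg fuel: N2 = O2*3.76*22.4 = 0.09808333*3.76*22.4 = 8.26097 Nm^3
Total per kg = 1.45787 + 1.47840 + 8.26097 = 11.19724 Nm^3
Total = 11.19724 * 3.3 = 36.95 Nm^3


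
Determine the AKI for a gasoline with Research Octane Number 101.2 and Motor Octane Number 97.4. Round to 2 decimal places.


AKI = (RON + MON) / 2
AKI = (101.2 + 97.4) / 2
AKI = 198.6 / 2 = 99.30


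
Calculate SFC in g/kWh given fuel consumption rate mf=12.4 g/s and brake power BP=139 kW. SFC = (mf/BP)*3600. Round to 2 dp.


SFC = (mf / BP) * 3600
Rate = 12.4 / 139 = 0.089209 g/(s*kW)
SFC = 0.089209 * 3600 = 321.15 g/kWh


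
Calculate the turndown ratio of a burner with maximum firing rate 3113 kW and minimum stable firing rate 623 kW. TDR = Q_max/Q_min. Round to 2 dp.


TDR = Q_max / Q_min
TDR = 3113 / 623 = 5.00


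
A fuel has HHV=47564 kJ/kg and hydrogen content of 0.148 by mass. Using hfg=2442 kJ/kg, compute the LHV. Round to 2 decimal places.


LHV = HHV - hfg * 9 * H
Water correction = 2442 * 9 * 0.148 = 3252.744 kJ/kg
LHV = 47564 - 3252.744 = 44311.26 kJ/kg


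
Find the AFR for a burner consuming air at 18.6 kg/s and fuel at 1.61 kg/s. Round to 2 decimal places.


AFR = m_air / m_fuel
AFR = 18.6 / 1.61 = 11.55


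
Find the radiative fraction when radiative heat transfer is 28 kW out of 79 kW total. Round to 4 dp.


f_rad = Q_rad / Q_total
f_rad = 28 / 79 = 0.3544


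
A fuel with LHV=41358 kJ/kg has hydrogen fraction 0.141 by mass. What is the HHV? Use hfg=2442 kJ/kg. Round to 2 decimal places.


HHV = LHV + hfg * 9 * H
Water addition = 2442 * 9 * 0.141 = 3098.898 kJ/kg
HHV = 41358 + 3098.898 = 44456.90 kJ/kg


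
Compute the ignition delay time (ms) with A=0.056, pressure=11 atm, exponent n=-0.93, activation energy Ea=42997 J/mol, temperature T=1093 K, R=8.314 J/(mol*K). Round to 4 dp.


tau = A * P^n * exp(Ea/(R*T))
P^n = 11^(-0.93) = 0.10752385
Ea/(R*T) = 42997/(8.314*1093) = 4.731599
exp(Ea/(R*T)) = 113.476918
tau = 0.056 * 0.10752385 * 113.476918 = 0.6833 ms


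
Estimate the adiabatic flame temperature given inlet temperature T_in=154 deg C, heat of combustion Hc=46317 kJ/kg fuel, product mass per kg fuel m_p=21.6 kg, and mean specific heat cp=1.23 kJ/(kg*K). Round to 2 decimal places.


T_ad = T_in + Hc / (m_p * cp)
Denominator = 21.6 * 1.23 = 26.5680
Temperature rise = 46317 / 26.5680 = 1743.34 K
T_ad = 154 + 1743.34 = 1897.34 deg C


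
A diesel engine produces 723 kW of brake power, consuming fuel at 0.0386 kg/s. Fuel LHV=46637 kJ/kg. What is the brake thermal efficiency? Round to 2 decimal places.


eta_BTE = (BP / (mf * LHV)) * 100
Denominator = 0.0386 * 46637 = 1800.1882 kW
eta_BTE = (723 / 1800.1882) * 100 = 40.16%


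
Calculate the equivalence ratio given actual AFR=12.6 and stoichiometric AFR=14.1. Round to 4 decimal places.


phi = AFR_stoich / AFR_actual
phi = 14.1 / 12.6 = 1.1190


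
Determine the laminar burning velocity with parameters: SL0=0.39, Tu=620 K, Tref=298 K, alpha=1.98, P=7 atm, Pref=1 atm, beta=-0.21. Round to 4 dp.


SL = SL0 * (Tu/Tref)^alpha * (P/Pref)^beta
T ratio = 620/298 = 2.08053691
(T ratio)^alpha = 2.08053691^1.98 = 4.265671
(P/Pref)^beta = 7^(-0.21) = 0.664553
SL = 0.39 * 4.265671 * 0.664553 = 1.1056 m/s


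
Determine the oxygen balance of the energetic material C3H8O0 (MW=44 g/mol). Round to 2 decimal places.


OB = -1600 * (2C + H/2 - O) / MW
Inner = 2*3 + 8/2 - 0 = 10.00
OB = -1600 * 10.00 / 44 = -363.64%


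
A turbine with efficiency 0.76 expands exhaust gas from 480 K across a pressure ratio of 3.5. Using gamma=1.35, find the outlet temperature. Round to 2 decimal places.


T_out = T_in * (1 - eta * (1 - PR^(-(gamma-1)/gamma)))
Exponent = -(1.35-1)/1.35 = -0.25925926
PR^exp = 3.5^(-0.25925926) = 0.72267881
Factor = 1 - 0.76*(1 - 0.72267881) = 0.78923590
T_out = 480 * 0.78923590 = 378.83 K


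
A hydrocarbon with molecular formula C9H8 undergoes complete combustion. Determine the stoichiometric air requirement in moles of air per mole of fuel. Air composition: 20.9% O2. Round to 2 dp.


Balanced combustion: C9H8 + 11 O2 -> 9 CO2 + 4 H2O
O2 needed = C + H/4 = 9 + 8/4 = 11.00 moles
Air moles = O2 / 0.209 = 11.00 / 0.209 = 52.63 moles air


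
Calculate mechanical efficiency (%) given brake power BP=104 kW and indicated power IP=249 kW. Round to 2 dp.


eta_mech = (BP / IP) * 100
Ratio = 104 / 249 = 0.4177
eta_mech = 0.4177 * 100 = 41.77%


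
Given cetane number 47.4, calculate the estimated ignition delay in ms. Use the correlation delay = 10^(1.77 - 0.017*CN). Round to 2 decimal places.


delay = 10^(1.77 - 0.017*CN)
Exponent = 1.77 - 0.017*47.4 = 0.9642
delay = 10^0.9642 = 9.21 ms


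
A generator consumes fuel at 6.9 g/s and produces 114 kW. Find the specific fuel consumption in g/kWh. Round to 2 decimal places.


SFC = (mf / BP) * 3600
Rate = 6.9 / 114 = 0.060526 g/(s*kW)
SFC = 0.060526 * 3600 = 217.89 g/kWh


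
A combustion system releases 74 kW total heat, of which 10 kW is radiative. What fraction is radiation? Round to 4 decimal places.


f_rad = Q_rad / Q_total
f_rad = 10 / 74 = 0.1351


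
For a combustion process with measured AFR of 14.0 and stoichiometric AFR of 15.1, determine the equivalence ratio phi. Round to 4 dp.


phi = AFR_stoich / AFR_actual
phi = 15.1 / 14.0 = 1.0786


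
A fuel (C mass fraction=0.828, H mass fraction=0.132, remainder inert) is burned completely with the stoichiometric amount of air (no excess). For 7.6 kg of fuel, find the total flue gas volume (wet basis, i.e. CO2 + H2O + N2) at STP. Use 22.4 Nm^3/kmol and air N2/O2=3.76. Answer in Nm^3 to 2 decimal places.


Per kg fuel: CO2 = (C/12 kmol)*22.4 = (0.828/12)*22.4 = 1.54560 Nm^3
Per kg fuel: H2O = (H/2 kmol)*22.4 = (0.132/2)*22.4 = 1.47840 Nm^3
O2 needed per kg fuel = C/12 + H/4 = 0.828/12 + 0.132/4 = 0.10200000 kmol
Per kg fuel: N2 = O2*3.76*22.4 = 0.10200000*3.76*22.4 = 8.59085 Nm^3
Total per kg = 1.54560 + 1.47840 + 8.59085 = 11.61485 Nm^3
Total = 11.61485 * 7.6 = 88.27 Nm^3


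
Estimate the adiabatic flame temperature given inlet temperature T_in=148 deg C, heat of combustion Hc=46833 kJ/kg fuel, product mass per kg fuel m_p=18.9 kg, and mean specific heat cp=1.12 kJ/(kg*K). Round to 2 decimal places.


T_ad = T_in + Hc / (m_p * cp)
Denominator = 18.9 * 1.12 = 21.1680
Temperature rise = 46833 / 21.1680 = 2212.44 K
T_ad = 148 + 2212.44 = 2360.44 deg C


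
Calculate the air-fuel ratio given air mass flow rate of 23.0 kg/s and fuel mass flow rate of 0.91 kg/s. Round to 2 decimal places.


AFR = m_air / m_fuel
AFR = 23.0 / 0.91 = 25.27


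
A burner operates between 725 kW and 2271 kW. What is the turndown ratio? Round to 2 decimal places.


TDR = Q_max / Q_min
TDR = 2271 / 725 = 3.13


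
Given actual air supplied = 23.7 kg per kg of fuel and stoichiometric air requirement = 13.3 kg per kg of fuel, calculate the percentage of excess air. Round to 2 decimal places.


Excess air = actual - stoichiometric = 23.7 - 13.3 = 10.40 kg/kg fuel
Excess air % = (excess / stoich) * 100 = (10.40 / 13.3) * 100 = 78.20%


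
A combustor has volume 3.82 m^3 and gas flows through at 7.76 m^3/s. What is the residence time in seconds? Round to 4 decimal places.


tau = V / Q_flow
tau = 3.82 / 7.76 = 0.4923 s


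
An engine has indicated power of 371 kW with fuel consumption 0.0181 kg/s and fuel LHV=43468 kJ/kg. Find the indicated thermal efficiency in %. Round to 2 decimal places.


eta_ith = (IP / (mf * LHV)) * 100
Denominator = 0.0181 * 43468 = 786.7708 kW
eta_ith = (371 / 786.7708) * 100 = 47.15%


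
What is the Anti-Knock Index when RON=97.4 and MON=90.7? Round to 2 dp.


AKI = (RON + MON) / 2
AKI = (97.4 + 90.7) / 2
AKI = 188.1 / 2 = 94.05


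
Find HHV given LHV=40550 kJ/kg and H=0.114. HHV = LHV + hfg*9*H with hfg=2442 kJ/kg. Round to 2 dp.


HHV = LHV + hfg * 9 * H
Water addition = 2442 * 9 * 0.114 = 2505.492 kJ/kg
HHV = 40550 + 2505.492 = 43055.49 kJ/kg


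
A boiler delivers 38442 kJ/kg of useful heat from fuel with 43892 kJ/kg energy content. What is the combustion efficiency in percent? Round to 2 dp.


Efficiency = (Q_useful / Q_fuel) * 100
Efficiency = (38442 / 43892) * 100
Efficiency = 0.8758 * 100 = 87.58%


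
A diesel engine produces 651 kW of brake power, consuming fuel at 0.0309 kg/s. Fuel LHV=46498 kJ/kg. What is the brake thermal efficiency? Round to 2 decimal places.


eta_BTE = (BP / (mf * LHV)) * 100
Denominator = 0.0309 * 46498 = 1436.7882 kW
eta_BTE = (651 / 1436.7882) * 100 = 45.31%


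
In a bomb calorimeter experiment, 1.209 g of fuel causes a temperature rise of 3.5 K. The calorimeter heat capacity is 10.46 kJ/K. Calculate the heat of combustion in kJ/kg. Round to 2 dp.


Hc = C_cal * delta_T / m_fuel
Q_released = 10.46 * 3.5 = 36.6100 kJ
m_fuel = 1.209 g = 1.209/1000 kg = 0.001209 kg
Hc = 36.6100 / 0.001209 = 30281.22 kJ/kg


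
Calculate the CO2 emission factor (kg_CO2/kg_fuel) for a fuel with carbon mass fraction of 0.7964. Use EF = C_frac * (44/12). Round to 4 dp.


EF = C_frac * (M_CO2 / M_C)
EF = 0.7964 * (44/12)
EF = 0.7964 * 3.666667 = 2.9201 kg_CO2/kg_fuel


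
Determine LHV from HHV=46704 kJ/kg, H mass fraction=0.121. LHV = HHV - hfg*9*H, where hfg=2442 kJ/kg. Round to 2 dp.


LHV = HHV - hfg * 9 * H
Water correction = 2442 * 9 * 0.121 = 2659.338 kJ/kg
LHV = 46704 - 2659.338 = 44044.66 kJ/kg


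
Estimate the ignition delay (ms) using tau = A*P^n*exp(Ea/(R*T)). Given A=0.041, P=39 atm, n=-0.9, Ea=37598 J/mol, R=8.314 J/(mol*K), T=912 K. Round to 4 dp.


tau = A * P^n * exp(Ea/(R*T))
P^n = 39^(-0.9) = 0.03698638
Ea/(R*T) = 37598/(8.314*912) = 4.958609
exp(Ea/(R*T)) = 142.395620
tau = 0.041 * 0.03698638 * 142.395620 = 0.2159 ms


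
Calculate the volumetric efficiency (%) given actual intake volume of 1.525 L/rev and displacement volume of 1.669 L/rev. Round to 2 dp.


eta_v = (V_actual / V_disp) * 100
Ratio = 1.525 / 1.669 = 0.9137
eta_v = 0.9137 * 100 = 91.37%


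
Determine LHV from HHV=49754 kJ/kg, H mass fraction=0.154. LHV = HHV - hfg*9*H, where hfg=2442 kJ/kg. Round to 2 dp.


LHV = HHV - hfg * 9 * H
Water correction = 2442 * 9 * 0.154 = 3384.612 kJ/kg
LHV = 49754 - 3384.612 = 46369.39 kJ/kg


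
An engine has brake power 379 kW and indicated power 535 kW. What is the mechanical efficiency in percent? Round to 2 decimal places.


eta_mech = (BP / IP) * 100
Ratio = 379 / 535 = 0.7084
eta_mech = 0.7084 * 100 = 70.84%


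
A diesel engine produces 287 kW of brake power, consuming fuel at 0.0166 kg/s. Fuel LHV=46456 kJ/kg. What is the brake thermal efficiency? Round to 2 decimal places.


eta_BTE = (BP / (mf * LHV)) * 100
Denominator = 0.0166 * 46456 = 771.1696 kW
eta_BTE = (287 / 771.1696) * 100 = 37.22%


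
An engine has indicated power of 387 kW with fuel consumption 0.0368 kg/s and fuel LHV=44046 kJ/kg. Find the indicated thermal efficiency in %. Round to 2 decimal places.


eta_ith = (IP / (mf * LHV)) * 100
Denominator = 0.0368 * 44046 = 1620.8928 kW
eta_ith = (387 / 1620.8928) * 100 = 23.88%


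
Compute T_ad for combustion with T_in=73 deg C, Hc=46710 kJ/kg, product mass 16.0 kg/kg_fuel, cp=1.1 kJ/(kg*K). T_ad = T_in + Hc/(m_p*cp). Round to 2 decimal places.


T_ad = T_in + Hc / (m_p * cp)
Denominator = 16.0 * 1.1 = 17.6000
Temperature rise = 46710 / 17.6000 = 2653.98 K
T_ad = 73 + 2653.98 = 2726.98 deg C


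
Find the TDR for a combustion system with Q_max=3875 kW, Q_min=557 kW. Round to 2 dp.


TDR = Q_max / Q_min
TDR = 3875 / 557 = 6.96


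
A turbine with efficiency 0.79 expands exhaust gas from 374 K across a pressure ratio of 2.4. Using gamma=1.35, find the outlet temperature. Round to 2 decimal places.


T_out = T_in * (1 - eta * (1 - PR^(-(gamma-1)/gamma)))
Exponent = -(1.35-1)/1.35 = -0.25925926
PR^exp = 2.4^(-0.25925926) = 0.79694200
Factor = 1 - 0.79*(1 - 0.79694200) = 0.83958418
T_out = 374 * 0.83958418 = 314.00 K


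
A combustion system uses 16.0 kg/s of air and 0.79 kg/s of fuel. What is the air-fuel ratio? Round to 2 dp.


AFR = m_air / m_fuel
AFR = 16.0 / 0.79 = 20.25


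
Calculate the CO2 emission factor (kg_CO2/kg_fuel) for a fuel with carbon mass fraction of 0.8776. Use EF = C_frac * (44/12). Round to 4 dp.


EF = C_frac * (M_CO2 / M_C)
EF = 0.8776 * (44/12)
EF = 0.8776 * 3.666667 = 3.2179 kg_CO2/kg_fuel


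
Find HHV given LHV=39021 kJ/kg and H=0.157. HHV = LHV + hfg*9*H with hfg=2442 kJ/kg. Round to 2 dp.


HHV = LHV + hfg * 9 * H
Water addition = 2442 * 9 * 0.157 = 3450.546 kJ/kg
HHV = 39021 + 3450.546 = 42471.55 kJ/kg


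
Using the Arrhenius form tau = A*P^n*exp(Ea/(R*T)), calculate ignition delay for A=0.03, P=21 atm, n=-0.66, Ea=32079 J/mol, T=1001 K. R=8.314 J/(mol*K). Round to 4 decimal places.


tau = A * P^n * exp(Ea/(R*T))
P^n = 21^(-0.66) = 0.13407113
Ea/(R*T) = 32079/(8.314*1001) = 3.854577
exp(Ea/(R*T)) = 47.208643
tau = 0.03 * 0.13407113 * 47.208643 = 0.1899 ms


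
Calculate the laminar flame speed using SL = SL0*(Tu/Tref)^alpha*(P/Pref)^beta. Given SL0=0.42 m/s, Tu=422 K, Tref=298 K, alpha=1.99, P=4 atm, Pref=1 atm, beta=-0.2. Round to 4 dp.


SL = SL0 * (Tu/Tref)^alpha * (P/Pref)^beta
T ratio = 422/298 = 1.41610738
(T ratio)^alpha = 1.41610738^1.99 = 1.998395
(P/Pref)^beta = 4^(-0.2) = 0.757858
SL = 0.42 * 1.998395 * 0.757858 = 0.6361 m/s


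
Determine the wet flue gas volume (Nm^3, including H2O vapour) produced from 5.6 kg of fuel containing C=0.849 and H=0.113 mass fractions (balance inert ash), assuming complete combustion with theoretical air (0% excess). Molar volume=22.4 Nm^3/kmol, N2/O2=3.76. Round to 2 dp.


Per kg fuel: CO2 = (C/12 kmol)*22.4 = (0.849/12)*22.4 = 1.58480 Nm^3
Per kg fuel: H2O = (H/2 kmol)*22.4 = (0.113/2)*22.4 = 1.26560 Nm^3
O2 needed per kg fuel = C/12 + H/4 = 0.849/12 + 0.113/4 = 0.09900000 kmol
Per kg fuel: N2 = O2*3.76*22.4 = 0.09900000*3.76*22.4 = 8.33818 Nm^3
Total per kg = 1.58480 + 1.26560 + 8.33818 = 11.18858 Nm^3
Total = 11.18858 * 5.6 = 62.66 Nm^3


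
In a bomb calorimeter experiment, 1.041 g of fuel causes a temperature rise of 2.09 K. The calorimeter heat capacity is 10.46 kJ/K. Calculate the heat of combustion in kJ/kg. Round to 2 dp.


Hc = C_cal * delta_T / m_fuel
Q_released = 10.46 * 2.09 = 21.8614 kJ
m_fuel = 1.041 g = 1.041/1000 kg = 0.001041 kg
Hc = 21.8614 / 0.001041 = 21000.38 kJ/kg


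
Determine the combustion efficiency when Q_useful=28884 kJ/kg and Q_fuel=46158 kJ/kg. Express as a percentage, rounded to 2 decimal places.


Efficiency = (Q_useful / Q_fuel) * 100
Efficiency = (28884 / 46158) * 100
Efficiency = 0.6258 * 100 = 62.58%


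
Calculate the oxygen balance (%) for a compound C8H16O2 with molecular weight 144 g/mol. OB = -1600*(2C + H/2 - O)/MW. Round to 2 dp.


OB = -1600 * (2C + H/2 - O) / MW
Inner = 2*8 + 16/2 - 2 = 22.00
OB = -1600 * 22.00 / 144 = -244.44%


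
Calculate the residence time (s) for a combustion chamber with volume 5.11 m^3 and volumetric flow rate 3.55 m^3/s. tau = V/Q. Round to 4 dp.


tau = V / Q_flow
tau = 5.11 / 3.55 = 1.4394 s


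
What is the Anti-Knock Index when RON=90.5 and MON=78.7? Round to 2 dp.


AKI = (RON + MON) / 2
AKI = (90.5 + 78.7) / 2
AKI = 169.2 / 2 = 84.60


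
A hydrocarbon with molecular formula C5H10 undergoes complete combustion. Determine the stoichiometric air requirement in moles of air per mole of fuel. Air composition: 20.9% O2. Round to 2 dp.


Balanced combustion: C5H10 + 7.5 O2 -> 5 CO2 + 5 H2O
O2 needed = C + H/4 = 5 + 10/4 = 7.50 moles
Air moles = O2 / 0.209 = 7.50 / 0.209 = 35.89 moles air


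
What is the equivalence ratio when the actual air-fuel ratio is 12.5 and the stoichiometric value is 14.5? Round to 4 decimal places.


phi = AFR_stoich / AFR_actual
phi = 14.5 / 12.5 = 1.1600


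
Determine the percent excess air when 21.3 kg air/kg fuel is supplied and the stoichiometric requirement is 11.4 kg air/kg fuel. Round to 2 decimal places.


Excess air = actual - stoichiometric = 21.3 - 11.4 = 9.90 kg/kg fuel
Excess air % = (excess / stoich) * 100 = (9.90 / 11.4) * 100 = 86.84%


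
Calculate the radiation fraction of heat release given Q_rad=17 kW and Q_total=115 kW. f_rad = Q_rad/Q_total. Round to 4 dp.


f_rad = Q_rad / Q_total
f_rad = 17 / 115 = 0.1478


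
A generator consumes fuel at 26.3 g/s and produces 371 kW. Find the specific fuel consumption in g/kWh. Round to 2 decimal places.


SFC = (mf / BP) * 3600
Rate = 26.3 / 371 = 0.070889 g/(s*kW)
SFC = 0.070889 * 3600 = 255.20 g/kWh


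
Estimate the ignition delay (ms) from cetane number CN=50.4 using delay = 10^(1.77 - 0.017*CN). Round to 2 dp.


delay = 10^(1.77 - 0.017*CN)
Exponent = 1.77 - 0.017*50.4 = 0.9132
delay = 10^0.9132 = 8.19 ms


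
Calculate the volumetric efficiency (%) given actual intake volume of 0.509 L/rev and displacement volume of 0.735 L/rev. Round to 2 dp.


eta_v = (V_actual / V_disp) * 100
Ratio = 0.509 / 0.735 = 0.6925
eta_v = 0.6925 * 100 = 69.25%


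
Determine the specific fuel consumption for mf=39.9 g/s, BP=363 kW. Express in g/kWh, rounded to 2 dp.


SFC = (mf / BP) * 3600
Rate = 39.9 / 363 = 0.109917 g/(s*kW)
SFC = 0.109917 * 3600 = 395.70 g/kWh


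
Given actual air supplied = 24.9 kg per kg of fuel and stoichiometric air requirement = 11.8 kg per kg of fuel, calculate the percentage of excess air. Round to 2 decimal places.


Excess air = actual - stoichiometric = 24.9 - 11.8 = 13.10 kg/kg fuel
Excess air % = (excess / stoich) * 100 = (13.10 / 11.8) * 100 = 111.02%


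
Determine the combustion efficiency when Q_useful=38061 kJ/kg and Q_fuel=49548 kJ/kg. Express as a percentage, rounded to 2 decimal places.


Efficiency = (Q_useful / Q_fuel) * 100
Efficiency = (38061 / 49548) * 100
Efficiency = 0.7682 * 100 = 76.82%


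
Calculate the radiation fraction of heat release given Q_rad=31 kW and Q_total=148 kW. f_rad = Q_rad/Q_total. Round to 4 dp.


f_rad = Q_rad / Q_total
f_rad = 31 / 148 = 0.2095


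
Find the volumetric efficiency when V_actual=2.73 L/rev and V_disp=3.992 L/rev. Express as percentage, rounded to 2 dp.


eta_v = (V_actual / V_disp) * 100
Ratio = 2.73 / 3.992 = 0.6839
eta_v = 0.6839 * 100 = 68.39%


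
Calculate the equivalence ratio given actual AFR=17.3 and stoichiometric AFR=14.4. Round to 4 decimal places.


phi = AFR_stoich / AFR_actual
phi = 14.4 / 17.3 = 0.8324


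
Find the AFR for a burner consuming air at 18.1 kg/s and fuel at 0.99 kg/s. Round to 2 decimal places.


AFR = m_air / m_fuel
AFR = 18.1 / 0.99 = 18.28


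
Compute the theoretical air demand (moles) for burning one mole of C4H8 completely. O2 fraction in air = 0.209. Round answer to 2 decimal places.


Balanced combustion: C4H8 + 6 O2 -> 4 CO2 + 4 H2O
O2 needed = C + H/4 = 4 + 8/4 = 6.00 moles
Air moles = O2 / 0.209 = 6.00 / 0.209 = 28.71 moles air


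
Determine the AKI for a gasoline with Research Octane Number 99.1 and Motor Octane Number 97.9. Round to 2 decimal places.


AKI = (RON + MON) / 2
AKI = (99.1 + 97.9) / 2
AKI = 197.0 / 2 = 98.50


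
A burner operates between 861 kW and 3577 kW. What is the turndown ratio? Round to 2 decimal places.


TDR = Q_max / Q_min
TDR = 3577 / 861 = 4.15


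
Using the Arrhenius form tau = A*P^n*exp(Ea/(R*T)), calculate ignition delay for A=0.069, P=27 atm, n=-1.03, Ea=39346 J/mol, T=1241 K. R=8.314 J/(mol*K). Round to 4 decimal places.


tau = A * P^n * exp(Ea/(R*T))
P^n = 27^(-1.03) = 0.03355022
Ea/(R*T) = 39346/(8.314*1241) = 3.813456
exp(Ea/(R*T)) = 45.306767
tau = 0.069 * 0.03355022 * 45.306767 = 0.1049 ms


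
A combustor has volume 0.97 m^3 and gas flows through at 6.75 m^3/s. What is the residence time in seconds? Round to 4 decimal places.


tau = V / Q_flow
tau = 0.97 / 6.75 = 0.1437 s


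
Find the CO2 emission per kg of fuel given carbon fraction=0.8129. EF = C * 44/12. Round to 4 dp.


EF = C_frac * (M_CO2 / M_C)
EF = 0.8129 * (44/12)
EF = 0.8129 * 3.666667 = 2.9806 kg_CO2/kg_fuel


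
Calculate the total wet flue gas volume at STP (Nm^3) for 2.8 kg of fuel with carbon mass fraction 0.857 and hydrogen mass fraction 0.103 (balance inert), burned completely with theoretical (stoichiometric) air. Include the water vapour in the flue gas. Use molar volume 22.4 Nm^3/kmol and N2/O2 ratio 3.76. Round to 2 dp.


Per kg fuel: CO2 = (C/12 kmol)*22.4 = (0.857/12)*22.4 = 1.59973 Nm^3
Per kg fuel: H2O = (H/2 kmol)*22.4 = (0.103/2)*22.4 = 1.15360 Nm^3
O2 needed per kg fuel = C/12 + H/4 = 0.857/12 + 0.103/4 = 0.09716667 kmol
Per kg fuel: N2 = O2*3.76*22.4 = 0.09716667*3.76*22.4 = 8.18377 Nm^3
Total per kg = 1.59973 + 1.15360 + 8.18377 = 10.93710 Nm^3
Total = 10.93710 * 2.8 = 30.62 Nm^3


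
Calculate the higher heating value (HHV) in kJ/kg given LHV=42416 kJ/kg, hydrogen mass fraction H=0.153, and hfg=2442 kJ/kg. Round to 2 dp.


HHV = LHV + hfg * 9 * H
Water addition = 2442 * 9 * 0.153 = 3362.634 kJ/kg
HHV = 42416 + 3362.634 = 45778.63 kJ/kg


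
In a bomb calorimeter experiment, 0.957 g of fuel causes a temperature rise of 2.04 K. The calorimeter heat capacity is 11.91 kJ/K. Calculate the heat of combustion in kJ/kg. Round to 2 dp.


Hc = C_cal * delta_T / m_fuel
Q_released = 11.91 * 2.04 = 24.2964 kJ
m_fuel = 0.957 g = 0.957/1000 kg = 0.000957 kg
Hc = 24.2964 / 0.000957 = 25388.09 kJ/kg


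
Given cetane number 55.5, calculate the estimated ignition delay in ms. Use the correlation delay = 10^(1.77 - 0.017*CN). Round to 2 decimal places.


delay = 10^(1.77 - 0.017*CN)
Exponent = 1.77 - 0.017*55.5 = 0.8265
delay = 10^0.8265 = 6.71 ms


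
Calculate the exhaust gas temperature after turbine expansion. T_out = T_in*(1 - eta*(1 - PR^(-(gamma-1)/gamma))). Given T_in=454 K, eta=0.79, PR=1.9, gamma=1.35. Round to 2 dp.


T_out = T_in * (1 - eta * (1 - PR^(-(gamma-1)/gamma)))
Exponent = -(1.35-1)/1.35 = -0.25925926
PR^exp = 1.9^(-0.25925926) = 0.84670193
Factor = 1 - 0.79*(1 - 0.84670193) = 0.87889452
T_out = 454 * 0.87889452 = 399.02 K


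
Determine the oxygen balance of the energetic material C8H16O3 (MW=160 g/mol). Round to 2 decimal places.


OB = -1600 * (2C + H/2 - O) / MW
Inner = 2*8 + 16/2 - 3 = 21.00
OB = -1600 * 21.00 / 160 = -210.00%


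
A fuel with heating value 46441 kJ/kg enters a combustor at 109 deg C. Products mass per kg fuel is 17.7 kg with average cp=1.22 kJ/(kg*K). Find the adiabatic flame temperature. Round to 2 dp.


T_ad = T_in + Hc / (m_p * cp)
Denominator = 17.7 * 1.22 = 21.5940
Temperature rise = 46441 / 21.5940 = 2150.64 K
T_ad = 109 + 2150.64 = 2259.64 deg C


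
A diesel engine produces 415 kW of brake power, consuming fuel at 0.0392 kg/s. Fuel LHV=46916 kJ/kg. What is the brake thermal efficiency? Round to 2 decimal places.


eta_BTE = (BP / (mf * LHV)) * 100
Denominator = 0.0392 * 46916 = 1839.1072 kW
eta_BTE = (415 / 1839.1072) * 100 = 22.57%


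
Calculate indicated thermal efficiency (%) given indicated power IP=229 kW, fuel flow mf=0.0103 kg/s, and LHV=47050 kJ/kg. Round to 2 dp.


eta_ith = (IP / (mf * LHV)) * 100
Denominator = 0.0103 * 47050 = 484.6150 kW
eta_ith = (229 / 484.6150) * 100 = 47.25%


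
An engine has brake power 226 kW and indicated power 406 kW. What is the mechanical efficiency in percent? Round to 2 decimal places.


eta_mech = (BP / IP) * 100
Ratio = 226 / 406 = 0.5567
eta_mech = 0.5567 * 100 = 55.67%


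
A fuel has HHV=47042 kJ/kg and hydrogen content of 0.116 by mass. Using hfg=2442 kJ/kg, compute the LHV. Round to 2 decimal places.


LHV = HHV - hfg * 9 * H
Water correction = 2442 * 9 * 0.116 = 2549.448 kJ/kg
LHV = 47042 - 2549.448 = 44492.55 kJ/kg


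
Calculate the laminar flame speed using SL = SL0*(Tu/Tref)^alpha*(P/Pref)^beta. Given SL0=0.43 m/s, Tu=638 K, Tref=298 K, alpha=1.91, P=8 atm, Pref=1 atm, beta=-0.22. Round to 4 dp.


SL = SL0 * (Tu/Tref)^alpha * (P/Pref)^beta
T ratio = 638/298 = 2.14093960
(T ratio)^alpha = 2.14093960^1.91 = 4.280105
(P/Pref)^beta = 8^(-0.22) = 0.632878
SL = 0.43 * 4.280105 * 0.632878 = 1.1648 m/s


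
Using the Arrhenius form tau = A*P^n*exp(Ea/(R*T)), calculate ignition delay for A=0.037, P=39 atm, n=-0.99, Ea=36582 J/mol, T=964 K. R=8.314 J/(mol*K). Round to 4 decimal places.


tau = A * P^n * exp(Ea/(R*T))
P^n = 39^(-0.99) = 0.02659782
Ea/(R*T) = 36582/(8.314*964) = 4.564365
exp(Ea/(R*T)) = 96.001639
tau = 0.037 * 0.02659782 * 96.001639 = 0.0945 ms


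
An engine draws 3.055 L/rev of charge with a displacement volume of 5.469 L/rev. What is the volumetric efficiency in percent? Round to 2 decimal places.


eta_v = (V_actual / V_disp) * 100
Ratio = 3.055 / 5.469 = 0.5586
eta_v = 0.5586 * 100 = 55.86%


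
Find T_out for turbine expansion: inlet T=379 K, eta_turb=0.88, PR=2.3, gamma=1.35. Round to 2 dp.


T_out = T_in * (1 - eta * (1 - PR^(-(gamma-1)/gamma)))
Exponent = -(1.35-1)/1.35 = -0.25925926
PR^exp = 2.3^(-0.25925926) = 0.80578413
Factor = 1 - 0.88*(1 - 0.80578413) = 0.82909003
T_out = 379 * 0.82909003 = 314.23 K


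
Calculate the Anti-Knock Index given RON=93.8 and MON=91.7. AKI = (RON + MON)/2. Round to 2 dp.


AKI = (RON + MON) / 2
AKI = (93.8 + 91.7) / 2
AKI = 185.5 / 2 = 92.75


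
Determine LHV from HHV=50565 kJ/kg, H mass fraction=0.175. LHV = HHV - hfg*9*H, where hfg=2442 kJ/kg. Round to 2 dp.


LHV = HHV - hfg * 9 * H
Water correction = 2442 * 9 * 0.175 = 3846.150 kJ/kg
LHV = 50565 - 3846.150 = 46718.85 kJ/kg


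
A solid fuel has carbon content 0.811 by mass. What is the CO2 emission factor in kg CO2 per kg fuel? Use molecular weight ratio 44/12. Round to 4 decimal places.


EF = C_frac * (M_CO2 / M_C)
EF = 0.811 * (44/12)
EF = 0.811 * 3.666667 = 2.9737 kg_CO2/kg_fuel


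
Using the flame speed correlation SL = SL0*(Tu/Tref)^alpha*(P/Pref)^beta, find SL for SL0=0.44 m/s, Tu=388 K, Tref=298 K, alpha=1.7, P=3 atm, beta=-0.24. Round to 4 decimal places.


SL = SL0 * (Tu/Tref)^alpha * (P/Pref)^beta
T ratio = 388/298 = 1.30201342
(T ratio)^alpha = 1.30201342^1.7 = 1.566197
(P/Pref)^beta = 3^(-0.24) = 0.768229
SL = 0.44 * 1.566197 * 0.768229 = 0.5294 m/s


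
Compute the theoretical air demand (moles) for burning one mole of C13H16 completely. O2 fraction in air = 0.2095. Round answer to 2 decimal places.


Balanced combustion: C13H16 + 17 O2 -> 13 CO2 + 8 H2O
O2 needed = C + H/4 = 13 + 16/4 = 17.00 moles
Air moles = O2 / 0.2095 = 17.00 / 0.2095 = 81.15 moles air


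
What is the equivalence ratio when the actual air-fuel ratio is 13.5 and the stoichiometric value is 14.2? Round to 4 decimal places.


phi = AFR_stoich / AFR_actual
phi = 14.2 / 13.5 = 1.0519


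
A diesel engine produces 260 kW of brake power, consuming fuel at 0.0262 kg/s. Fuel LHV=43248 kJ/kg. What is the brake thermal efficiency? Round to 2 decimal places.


eta_BTE = (BP / (mf * LHV)) * 100
Denominator = 0.0262 * 43248 = 1133.0976 kW
eta_BTE = (260 / 1133.0976) * 100 = 22.95%


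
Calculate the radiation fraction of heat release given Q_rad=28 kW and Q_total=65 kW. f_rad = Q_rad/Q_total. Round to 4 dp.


f_rad = Q_rad / Q_total
f_rad = 28 / 65 = 0.4308


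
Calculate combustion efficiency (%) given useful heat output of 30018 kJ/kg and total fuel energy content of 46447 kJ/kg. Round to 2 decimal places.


Efficiency = (Q_useful / Q_fuel) * 100
Efficiency = (30018 / 46447) * 100
Efficiency = 0.6463 * 100 = 64.63%


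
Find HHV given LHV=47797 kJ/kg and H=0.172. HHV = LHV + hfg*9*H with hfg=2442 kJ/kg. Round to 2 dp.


HHV = LHV + hfg * 9 * H
Water addition = 2442 * 9 * 0.172 = 3780.216 kJ/kg
HHV = 47797 + 3780.216 = 51577.22 kJ/kg


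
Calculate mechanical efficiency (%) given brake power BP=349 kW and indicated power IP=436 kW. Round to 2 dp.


eta_mech = (BP / IP) * 100
Ratio = 349 / 436 = 0.8005
eta_mech = 0.8005 * 100 = 80.05%


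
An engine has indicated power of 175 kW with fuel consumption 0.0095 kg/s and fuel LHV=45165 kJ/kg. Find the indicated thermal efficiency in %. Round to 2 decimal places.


eta_ith = (IP / (mf * LHV)) * 100
Denominator = 0.0095 * 45165 = 429.0675 kW
eta_ith = (175 / 429.0675) * 100 = 40.79%


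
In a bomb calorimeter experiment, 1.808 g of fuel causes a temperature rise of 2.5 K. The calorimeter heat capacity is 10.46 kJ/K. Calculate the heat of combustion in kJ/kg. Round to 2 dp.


Hc = C_cal * delta_T / m_fuel
Q_released = 10.46 * 2.5 = 26.1500 kJ
m_fuel = 1.808 g = 1.808/1000 kg = 0.001808 kg
Hc = 26.1500 / 0.001808 = 14463.50 kJ/kg


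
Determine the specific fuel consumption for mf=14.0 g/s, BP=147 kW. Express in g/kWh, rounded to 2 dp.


SFC = (mf / BP) * 3600
Rate = 14.0 / 147 = 0.095238 g/(s*kW)
SFC = 0.095238 * 3600 = 342.86 g/kWh


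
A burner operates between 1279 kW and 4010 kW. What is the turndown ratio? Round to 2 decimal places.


TDR = Q_max / Q_min
TDR = 4010 / 1279 = 3.14


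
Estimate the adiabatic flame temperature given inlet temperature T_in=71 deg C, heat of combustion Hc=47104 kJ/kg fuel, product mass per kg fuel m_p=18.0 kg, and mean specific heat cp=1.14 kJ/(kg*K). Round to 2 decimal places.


T_ad = T_in + Hc / (m_p * cp)
Denominator = 18.0 * 1.14 = 20.5200
Temperature rise = 47104 / 20.5200 = 2295.52 K
T_ad = 71 + 2295.52 = 2366.52 deg C


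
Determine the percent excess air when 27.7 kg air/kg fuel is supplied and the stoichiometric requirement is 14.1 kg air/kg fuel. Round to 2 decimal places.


Excess air = actual - stoichiometric = 27.7 - 14.1 = 13.60 kg/kg fuel
Excess air % = (excess / stoich) * 100 = (13.60 / 14.1) * 100 = 96.45%


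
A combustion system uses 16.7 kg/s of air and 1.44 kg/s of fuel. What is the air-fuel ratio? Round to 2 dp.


AFR = m_air / m_fuel
AFR = 16.7 / 1.44 = 11.60


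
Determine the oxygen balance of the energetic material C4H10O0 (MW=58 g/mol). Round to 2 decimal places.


OB = -1600 * (2C + H/2 - O) / MW
Inner = 2*4 + 10/2 - 0 = 13.00
OB = -1600 * 13.00 / 58 = -358.62%


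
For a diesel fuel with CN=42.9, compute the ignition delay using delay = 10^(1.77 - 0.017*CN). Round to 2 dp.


delay = 10^(1.77 - 0.017*CN)
Exponent = 1.77 - 0.017*42.9 = 1.0407
delay = 10^1.0407 = 10.98 ms


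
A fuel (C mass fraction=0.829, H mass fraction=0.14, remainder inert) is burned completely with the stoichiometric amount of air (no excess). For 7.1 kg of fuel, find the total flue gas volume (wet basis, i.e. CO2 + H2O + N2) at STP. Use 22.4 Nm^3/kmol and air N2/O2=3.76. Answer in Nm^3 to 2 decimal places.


Per kg fuel: CO2 = (C/12 kmol)*22.4 = (0.829/12)*22.4 = 1.54747 Nm^3
Per kg fuel: H2O = (H/2 kmol)*22.4 = (0.14/2)*22.4 = 1.56800 Nm^3
O2 needed per kg fuel = C/12 + H/4 = 0.829/12 + 0.14/4 = 0.10408333 kmol
Per kg fuel: N2 = O2*3.76*22.4 = 0.10408333*3.76*22.4 = 8.76631 Nm^3
Total per kg = 1.54747 + 1.56800 + 8.76631 = 11.88178 Nm^3
Total = 11.88178 * 7.1 = 84.36 Nm^3


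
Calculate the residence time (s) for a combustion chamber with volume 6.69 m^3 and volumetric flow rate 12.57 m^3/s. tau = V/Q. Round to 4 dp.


tau = V / Q_flow
tau = 6.69 / 12.57 = 0.5322 s


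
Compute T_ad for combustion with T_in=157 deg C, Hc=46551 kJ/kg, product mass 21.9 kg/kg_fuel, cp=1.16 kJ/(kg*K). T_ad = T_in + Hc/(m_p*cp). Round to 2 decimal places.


T_ad = T_in + Hc / (m_p * cp)
Denominator = 21.9 * 1.16 = 25.4040
Temperature rise = 46551 / 25.4040 = 1832.43 K
T_ad = 157 + 1832.43 = 1989.43 deg C


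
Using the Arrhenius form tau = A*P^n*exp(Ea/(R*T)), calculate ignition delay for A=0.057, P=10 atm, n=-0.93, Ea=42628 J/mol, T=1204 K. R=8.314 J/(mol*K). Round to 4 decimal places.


tau = A * P^n * exp(Ea/(R*T))
P^n = 10^(-0.93) = 0.11748976
Ea/(R*T) = 42628/(8.314*1204) = 4.258518
exp(Ea/(R*T)) = 70.705095
tau = 0.057 * 0.11748976 * 70.705095 = 0.4735 ms


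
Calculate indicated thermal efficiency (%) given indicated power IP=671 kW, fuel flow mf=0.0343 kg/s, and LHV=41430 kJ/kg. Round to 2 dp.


eta_ith = (IP / (mf * LHV)) * 100
Denominator = 0.0343 * 41430 = 1421.0490 kW
eta_ith = (671 / 1421.0490) * 100 = 47.22%


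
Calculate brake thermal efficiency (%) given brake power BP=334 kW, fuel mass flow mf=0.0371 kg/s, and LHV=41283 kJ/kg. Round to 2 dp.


eta_BTE = (BP / (mf * LHV)) * 100
Denominator = 0.0371 * 41283 = 1531.5993 kW
eta_BTE = (334 / 1531.5993) * 100 = 21.81%


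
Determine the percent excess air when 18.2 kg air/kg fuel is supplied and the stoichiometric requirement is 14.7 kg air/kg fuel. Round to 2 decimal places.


Excess air = actual - stoichiometric = 18.2 - 14.7 = 3.50 kg/kg fuel
Excess air % = (excess / stoich) * 100 = (3.50 / 14.7) * 100 = 23.81%


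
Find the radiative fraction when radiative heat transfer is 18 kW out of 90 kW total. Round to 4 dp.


f_rad = Q_rad / Q_total
f_rad = 18 / 90 = 0.2000


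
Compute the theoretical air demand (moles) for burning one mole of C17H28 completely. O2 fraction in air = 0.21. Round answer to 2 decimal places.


Balanced combustion: C17H28 + 24 O2 -> 17 CO2 + 14 H2O
O2 needed = C + H/4 = 17 + 28/4 = 24.00 moles
Air moles = O2 / 0.21 = 24.00 / 0.21 = 114.29 moles air


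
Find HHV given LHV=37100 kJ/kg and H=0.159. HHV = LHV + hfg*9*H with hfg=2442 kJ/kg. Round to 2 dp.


HHV = LHV + hfg * 9 * H
Water addition = 2442 * 9 * 0.159 = 3494.502 kJ/kg
HHV = 37100 + 3494.502 = 40594.50 kJ/kg


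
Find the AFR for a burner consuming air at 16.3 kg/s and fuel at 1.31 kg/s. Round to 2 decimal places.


AFR = m_air / m_fuel
AFR = 16.3 / 1.31 = 12.44


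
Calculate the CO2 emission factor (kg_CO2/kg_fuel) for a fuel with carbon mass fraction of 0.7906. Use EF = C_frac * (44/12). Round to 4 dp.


EF = C_frac * (M_CO2 / M_C)
EF = 0.7906 * (44/12)
EF = 0.7906 * 3.666667 = 2.8989 kg_CO2/kg_fuel


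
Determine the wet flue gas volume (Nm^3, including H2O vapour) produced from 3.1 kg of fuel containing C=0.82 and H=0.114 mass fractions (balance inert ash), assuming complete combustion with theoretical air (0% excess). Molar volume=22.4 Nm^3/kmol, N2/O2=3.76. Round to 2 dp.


Per kg fuel: CO2 = (C/12 kmol)*22.4 = (0.82/12)*22.4 = 1.53067 Nm^3
Per kg fuel: H2O = (H/2 kmol)*22.4 = (0.114/2)*22.4 = 1.27680 Nm^3
O2 needed per kg fuel = C/12 + H/4 = 0.82/12 + 0.114/4 = 0.09683333 kmol
Per kg fuel: N2 = O2*3.76*22.4 = 0.09683333*3.76*22.4 = 8.15569 Nm^3
Total per kg = 1.53067 + 1.27680 + 8.15569 = 10.96316 Nm^3
Total = 10.96316 * 3.1 = 33.99 Nm^3


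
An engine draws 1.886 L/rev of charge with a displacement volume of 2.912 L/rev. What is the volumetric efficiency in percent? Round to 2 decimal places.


eta_v = (V_actual / V_disp) * 100
Ratio = 1.886 / 2.912 = 0.6477
eta_v = 0.6477 * 100 = 64.77%


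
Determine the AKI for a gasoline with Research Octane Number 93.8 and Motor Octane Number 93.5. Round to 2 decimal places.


AKI = (RON + MON) / 2
AKI = (93.8 + 93.5) / 2
AKI = 187.3 / 2 = 93.65


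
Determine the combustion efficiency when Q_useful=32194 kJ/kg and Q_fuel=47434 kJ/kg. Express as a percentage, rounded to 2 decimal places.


Efficiency = (Q_useful / Q_fuel) * 100
Efficiency = (32194 / 47434) * 100
Efficiency = 0.6787 * 100 = 67.87%


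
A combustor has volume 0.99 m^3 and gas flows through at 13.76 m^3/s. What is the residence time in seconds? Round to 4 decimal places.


tau = V / Q_flow
tau = 0.99 / 13.76 = 0.0719 s


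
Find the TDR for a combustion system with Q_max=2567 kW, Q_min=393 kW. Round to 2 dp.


TDR = Q_max / Q_min
TDR = 2567 / 393 = 6.53


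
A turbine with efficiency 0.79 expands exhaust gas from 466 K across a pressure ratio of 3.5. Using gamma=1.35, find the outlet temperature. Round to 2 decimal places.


T_out = T_in * (1 - eta * (1 - PR^(-(gamma-1)/gamma)))
Exponent = -(1.35-1)/1.35 = -0.25925926
PR^exp = 3.5^(-0.25925926) = 0.72267881
Factor = 1 - 0.79*(1 - 0.72267881) = 0.78091626
T_out = 466 * 0.78091626 = 363.91 K


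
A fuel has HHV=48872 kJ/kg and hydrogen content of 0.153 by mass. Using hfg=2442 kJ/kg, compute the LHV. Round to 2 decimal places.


LHV = HHV - hfg * 9 * H
Water correction = 2442 * 9 * 0.153 = 3362.634 kJ/kg
LHV = 48872 - 3362.634 = 45509.37 kJ/kg


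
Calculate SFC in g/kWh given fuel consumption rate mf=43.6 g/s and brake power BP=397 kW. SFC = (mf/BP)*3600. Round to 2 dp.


SFC = (mf / BP) * 3600
Rate = 43.6 / 397 = 0.109824 g/(s*kW)
SFC = 0.109824 * 3600 = 395.37 g/kWh


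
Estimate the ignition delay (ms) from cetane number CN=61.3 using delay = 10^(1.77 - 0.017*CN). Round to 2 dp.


delay = 10^(1.77 - 0.017*CN)
Exponent = 1.77 - 0.017*61.3 = 0.7279
delay = 10^0.7279 = 5.34 ms


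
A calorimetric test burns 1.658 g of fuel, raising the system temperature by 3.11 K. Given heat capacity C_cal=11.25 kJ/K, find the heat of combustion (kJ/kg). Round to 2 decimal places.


Hc = C_cal * delta_T / m_fuel
Q_released = 11.25 * 3.11 = 34.9875 kJ
m_fuel = 1.658 g = 1.658/1000 kg = 0.001658 kg
Hc = 34.9875 / 0.001658 = 21102.23 kJ/kg


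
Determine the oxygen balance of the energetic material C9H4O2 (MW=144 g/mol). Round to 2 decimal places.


OB = -1600 * (2C + H/2 - O) / MW
Inner = 2*9 + 4/2 - 2 = 18.00
OB = -1600 * 18.00 / 144 = -200.00%


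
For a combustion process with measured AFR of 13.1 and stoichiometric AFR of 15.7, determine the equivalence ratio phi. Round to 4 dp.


phi = AFR_stoich / AFR_actual
phi = 15.7 / 13.1 = 1.1985


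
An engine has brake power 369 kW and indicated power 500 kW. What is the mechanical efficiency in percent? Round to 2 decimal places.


eta_mech = (BP / IP) * 100
Ratio = 369 / 500 = 0.7380
eta_mech = 0.7380 * 100 = 73.80%
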